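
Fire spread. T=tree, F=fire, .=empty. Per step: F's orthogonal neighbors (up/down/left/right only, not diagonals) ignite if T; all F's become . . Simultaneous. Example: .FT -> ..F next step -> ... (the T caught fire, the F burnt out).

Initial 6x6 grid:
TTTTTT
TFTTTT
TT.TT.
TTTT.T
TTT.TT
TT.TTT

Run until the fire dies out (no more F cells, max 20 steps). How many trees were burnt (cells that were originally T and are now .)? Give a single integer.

Answer: 24

Derivation:
Step 1: +4 fires, +1 burnt (F count now 4)
Step 2: +5 fires, +4 burnt (F count now 5)
Step 3: +6 fires, +5 burnt (F count now 6)
Step 4: +7 fires, +6 burnt (F count now 7)
Step 5: +2 fires, +7 burnt (F count now 2)
Step 6: +0 fires, +2 burnt (F count now 0)
Fire out after step 6
Initially T: 30, now '.': 30
Total burnt (originally-T cells now '.'): 24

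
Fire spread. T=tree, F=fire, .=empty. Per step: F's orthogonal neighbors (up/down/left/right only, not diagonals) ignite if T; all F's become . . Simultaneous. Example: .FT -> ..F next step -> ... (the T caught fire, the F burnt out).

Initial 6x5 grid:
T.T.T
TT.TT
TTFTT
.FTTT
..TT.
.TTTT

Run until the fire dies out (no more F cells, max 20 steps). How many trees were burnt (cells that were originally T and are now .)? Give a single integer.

Answer: 19

Derivation:
Step 1: +3 fires, +2 burnt (F count now 3)
Step 2: +6 fires, +3 burnt (F count now 6)
Step 3: +5 fires, +6 burnt (F count now 5)
Step 4: +4 fires, +5 burnt (F count now 4)
Step 5: +1 fires, +4 burnt (F count now 1)
Step 6: +0 fires, +1 burnt (F count now 0)
Fire out after step 6
Initially T: 20, now '.': 29
Total burnt (originally-T cells now '.'): 19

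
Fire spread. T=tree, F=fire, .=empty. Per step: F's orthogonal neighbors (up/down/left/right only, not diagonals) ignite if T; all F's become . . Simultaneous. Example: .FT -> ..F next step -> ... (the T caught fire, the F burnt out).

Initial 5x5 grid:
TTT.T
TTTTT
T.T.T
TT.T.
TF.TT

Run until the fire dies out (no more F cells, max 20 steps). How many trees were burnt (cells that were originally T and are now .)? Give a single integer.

Step 1: +2 fires, +1 burnt (F count now 2)
Step 2: +1 fires, +2 burnt (F count now 1)
Step 3: +1 fires, +1 burnt (F count now 1)
Step 4: +1 fires, +1 burnt (F count now 1)
Step 5: +2 fires, +1 burnt (F count now 2)
Step 6: +2 fires, +2 burnt (F count now 2)
Step 7: +3 fires, +2 burnt (F count now 3)
Step 8: +1 fires, +3 burnt (F count now 1)
Step 9: +2 fires, +1 burnt (F count now 2)
Step 10: +0 fires, +2 burnt (F count now 0)
Fire out after step 10
Initially T: 18, now '.': 22
Total burnt (originally-T cells now '.'): 15

Answer: 15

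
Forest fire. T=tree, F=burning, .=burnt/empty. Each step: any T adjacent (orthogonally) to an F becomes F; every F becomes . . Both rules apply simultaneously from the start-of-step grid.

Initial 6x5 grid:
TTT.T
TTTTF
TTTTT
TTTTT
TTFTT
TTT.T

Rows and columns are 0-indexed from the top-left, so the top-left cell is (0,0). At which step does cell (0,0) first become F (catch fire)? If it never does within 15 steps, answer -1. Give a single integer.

Step 1: cell (0,0)='T' (+7 fires, +2 burnt)
Step 2: cell (0,0)='T' (+9 fires, +7 burnt)
Step 3: cell (0,0)='T' (+6 fires, +9 burnt)
Step 4: cell (0,0)='T' (+3 fires, +6 burnt)
Step 5: cell (0,0)='F' (+1 fires, +3 burnt)
  -> target ignites at step 5
Step 6: cell (0,0)='.' (+0 fires, +1 burnt)
  fire out at step 6

5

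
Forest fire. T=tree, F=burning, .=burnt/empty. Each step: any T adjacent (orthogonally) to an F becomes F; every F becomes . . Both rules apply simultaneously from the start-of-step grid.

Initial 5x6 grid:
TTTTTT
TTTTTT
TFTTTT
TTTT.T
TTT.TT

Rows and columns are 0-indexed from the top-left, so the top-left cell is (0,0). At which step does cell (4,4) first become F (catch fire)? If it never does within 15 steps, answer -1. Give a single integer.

Step 1: cell (4,4)='T' (+4 fires, +1 burnt)
Step 2: cell (4,4)='T' (+7 fires, +4 burnt)
Step 3: cell (4,4)='T' (+7 fires, +7 burnt)
Step 4: cell (4,4)='T' (+3 fires, +7 burnt)
Step 5: cell (4,4)='T' (+3 fires, +3 burnt)
Step 6: cell (4,4)='T' (+2 fires, +3 burnt)
Step 7: cell (4,4)='F' (+1 fires, +2 burnt)
  -> target ignites at step 7
Step 8: cell (4,4)='.' (+0 fires, +1 burnt)
  fire out at step 8

7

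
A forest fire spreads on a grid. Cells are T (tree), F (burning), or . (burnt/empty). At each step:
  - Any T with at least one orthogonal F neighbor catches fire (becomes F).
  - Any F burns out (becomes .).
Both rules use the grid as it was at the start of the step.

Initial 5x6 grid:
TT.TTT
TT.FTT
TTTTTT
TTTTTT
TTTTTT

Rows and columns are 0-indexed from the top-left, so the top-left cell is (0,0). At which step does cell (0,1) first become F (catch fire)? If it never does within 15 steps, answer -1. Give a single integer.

Step 1: cell (0,1)='T' (+3 fires, +1 burnt)
Step 2: cell (0,1)='T' (+5 fires, +3 burnt)
Step 3: cell (0,1)='T' (+6 fires, +5 burnt)
Step 4: cell (0,1)='T' (+6 fires, +6 burnt)
Step 5: cell (0,1)='F' (+5 fires, +6 burnt)
  -> target ignites at step 5
Step 6: cell (0,1)='.' (+2 fires, +5 burnt)
Step 7: cell (0,1)='.' (+0 fires, +2 burnt)
  fire out at step 7

5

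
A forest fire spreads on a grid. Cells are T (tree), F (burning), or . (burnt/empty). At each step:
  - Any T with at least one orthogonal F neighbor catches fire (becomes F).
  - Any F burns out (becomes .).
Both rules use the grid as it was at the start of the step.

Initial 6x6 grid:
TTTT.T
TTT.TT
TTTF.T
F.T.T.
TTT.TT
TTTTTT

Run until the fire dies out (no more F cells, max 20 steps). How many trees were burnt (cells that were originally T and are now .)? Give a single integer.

Step 1: +3 fires, +2 burnt (F count now 3)
Step 2: +6 fires, +3 burnt (F count now 6)
Step 3: +5 fires, +6 burnt (F count now 5)
Step 4: +3 fires, +5 burnt (F count now 3)
Step 5: +1 fires, +3 burnt (F count now 1)
Step 6: +1 fires, +1 burnt (F count now 1)
Step 7: +2 fires, +1 burnt (F count now 2)
Step 8: +2 fires, +2 burnt (F count now 2)
Step 9: +0 fires, +2 burnt (F count now 0)
Fire out after step 9
Initially T: 27, now '.': 32
Total burnt (originally-T cells now '.'): 23

Answer: 23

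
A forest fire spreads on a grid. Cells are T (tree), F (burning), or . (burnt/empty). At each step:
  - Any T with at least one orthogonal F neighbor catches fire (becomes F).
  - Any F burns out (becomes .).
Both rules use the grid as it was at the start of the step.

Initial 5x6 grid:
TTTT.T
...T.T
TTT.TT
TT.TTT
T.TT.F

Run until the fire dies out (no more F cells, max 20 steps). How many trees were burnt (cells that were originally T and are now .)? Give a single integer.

Step 1: +1 fires, +1 burnt (F count now 1)
Step 2: +2 fires, +1 burnt (F count now 2)
Step 3: +3 fires, +2 burnt (F count now 3)
Step 4: +2 fires, +3 burnt (F count now 2)
Step 5: +1 fires, +2 burnt (F count now 1)
Step 6: +0 fires, +1 burnt (F count now 0)
Fire out after step 6
Initially T: 20, now '.': 19
Total burnt (originally-T cells now '.'): 9

Answer: 9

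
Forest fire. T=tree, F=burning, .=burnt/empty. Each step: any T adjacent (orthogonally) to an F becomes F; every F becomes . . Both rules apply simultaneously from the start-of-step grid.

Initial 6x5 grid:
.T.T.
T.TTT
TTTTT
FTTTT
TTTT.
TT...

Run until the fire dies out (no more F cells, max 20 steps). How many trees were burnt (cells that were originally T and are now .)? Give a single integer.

Step 1: +3 fires, +1 burnt (F count now 3)
Step 2: +5 fires, +3 burnt (F count now 5)
Step 3: +4 fires, +5 burnt (F count now 4)
Step 4: +4 fires, +4 burnt (F count now 4)
Step 5: +2 fires, +4 burnt (F count now 2)
Step 6: +2 fires, +2 burnt (F count now 2)
Step 7: +0 fires, +2 burnt (F count now 0)
Fire out after step 7
Initially T: 21, now '.': 29
Total burnt (originally-T cells now '.'): 20

Answer: 20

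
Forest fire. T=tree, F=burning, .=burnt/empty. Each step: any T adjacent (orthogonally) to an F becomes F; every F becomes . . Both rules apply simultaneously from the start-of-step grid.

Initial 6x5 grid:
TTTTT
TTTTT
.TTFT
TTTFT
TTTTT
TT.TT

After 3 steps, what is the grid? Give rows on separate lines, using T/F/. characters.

Step 1: 6 trees catch fire, 2 burn out
  TTTTT
  TTTFT
  .TF.F
  TTF.F
  TTTFT
  TT.TT
Step 2: 8 trees catch fire, 6 burn out
  TTTFT
  TTF.F
  .F...
  TF...
  TTF.F
  TT.FT
Step 3: 6 trees catch fire, 8 burn out
  TTF.F
  TF...
  .....
  F....
  TF...
  TT..F

TTF.F
TF...
.....
F....
TF...
TT..F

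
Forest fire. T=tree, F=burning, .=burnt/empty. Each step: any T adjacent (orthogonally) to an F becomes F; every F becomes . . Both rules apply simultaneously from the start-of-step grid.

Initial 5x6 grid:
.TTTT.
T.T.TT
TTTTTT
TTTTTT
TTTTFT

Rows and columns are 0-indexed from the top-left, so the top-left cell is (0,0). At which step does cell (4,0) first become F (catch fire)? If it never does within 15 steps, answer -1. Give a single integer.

Step 1: cell (4,0)='T' (+3 fires, +1 burnt)
Step 2: cell (4,0)='T' (+4 fires, +3 burnt)
Step 3: cell (4,0)='T' (+5 fires, +4 burnt)
Step 4: cell (4,0)='F' (+5 fires, +5 burnt)
  -> target ignites at step 4
Step 5: cell (4,0)='.' (+4 fires, +5 burnt)
Step 6: cell (4,0)='.' (+2 fires, +4 burnt)
Step 7: cell (4,0)='.' (+2 fires, +2 burnt)
Step 8: cell (4,0)='.' (+0 fires, +2 burnt)
  fire out at step 8

4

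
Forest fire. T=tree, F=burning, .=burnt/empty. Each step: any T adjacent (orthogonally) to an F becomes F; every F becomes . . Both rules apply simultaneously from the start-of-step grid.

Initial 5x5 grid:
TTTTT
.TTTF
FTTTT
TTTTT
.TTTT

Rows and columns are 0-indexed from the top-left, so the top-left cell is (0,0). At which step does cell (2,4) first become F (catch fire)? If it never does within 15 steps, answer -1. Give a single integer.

Step 1: cell (2,4)='F' (+5 fires, +2 burnt)
  -> target ignites at step 1
Step 2: cell (2,4)='.' (+7 fires, +5 burnt)
Step 3: cell (2,4)='.' (+6 fires, +7 burnt)
Step 4: cell (2,4)='.' (+3 fires, +6 burnt)
Step 5: cell (2,4)='.' (+0 fires, +3 burnt)
  fire out at step 5

1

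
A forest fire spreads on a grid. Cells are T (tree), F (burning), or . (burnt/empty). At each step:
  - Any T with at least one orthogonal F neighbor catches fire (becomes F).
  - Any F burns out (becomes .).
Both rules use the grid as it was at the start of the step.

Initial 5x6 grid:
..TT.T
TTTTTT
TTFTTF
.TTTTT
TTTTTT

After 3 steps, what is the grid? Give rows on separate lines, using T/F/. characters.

Step 1: 7 trees catch fire, 2 burn out
  ..TT.T
  TTFTTF
  TF.FF.
  .TFTTF
  TTTTTT
Step 2: 11 trees catch fire, 7 burn out
  ..FT.F
  TF.FF.
  F.....
  .F.FF.
  TTFTTF
Step 3: 5 trees catch fire, 11 burn out
  ...F..
  F.....
  ......
  ......
  TF.FF.

...F..
F.....
......
......
TF.FF.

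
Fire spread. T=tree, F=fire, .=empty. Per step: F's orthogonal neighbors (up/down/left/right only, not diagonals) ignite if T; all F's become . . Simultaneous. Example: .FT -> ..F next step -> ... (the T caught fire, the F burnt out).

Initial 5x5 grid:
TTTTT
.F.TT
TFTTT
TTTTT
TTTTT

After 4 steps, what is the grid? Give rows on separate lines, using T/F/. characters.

Step 1: 4 trees catch fire, 2 burn out
  TFTTT
  ...TT
  F.FTT
  TFTTT
  TTTTT
Step 2: 6 trees catch fire, 4 burn out
  F.FTT
  ...TT
  ...FT
  F.FTT
  TFTTT
Step 3: 6 trees catch fire, 6 burn out
  ...FT
  ...FT
  ....F
  ...FT
  F.FTT
Step 4: 4 trees catch fire, 6 burn out
  ....F
  ....F
  .....
  ....F
  ...FT

....F
....F
.....
....F
...FT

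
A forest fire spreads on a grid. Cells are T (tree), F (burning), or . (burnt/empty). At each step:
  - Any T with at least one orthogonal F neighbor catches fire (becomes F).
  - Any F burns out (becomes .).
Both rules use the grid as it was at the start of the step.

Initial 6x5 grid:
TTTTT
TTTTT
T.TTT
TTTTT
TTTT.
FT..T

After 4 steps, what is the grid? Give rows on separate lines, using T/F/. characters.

Step 1: 2 trees catch fire, 1 burn out
  TTTTT
  TTTTT
  T.TTT
  TTTTT
  FTTT.
  .F..T
Step 2: 2 trees catch fire, 2 burn out
  TTTTT
  TTTTT
  T.TTT
  FTTTT
  .FTT.
  ....T
Step 3: 3 trees catch fire, 2 burn out
  TTTTT
  TTTTT
  F.TTT
  .FTTT
  ..FT.
  ....T
Step 4: 3 trees catch fire, 3 burn out
  TTTTT
  FTTTT
  ..TTT
  ..FTT
  ...F.
  ....T

TTTTT
FTTTT
..TTT
..FTT
...F.
....T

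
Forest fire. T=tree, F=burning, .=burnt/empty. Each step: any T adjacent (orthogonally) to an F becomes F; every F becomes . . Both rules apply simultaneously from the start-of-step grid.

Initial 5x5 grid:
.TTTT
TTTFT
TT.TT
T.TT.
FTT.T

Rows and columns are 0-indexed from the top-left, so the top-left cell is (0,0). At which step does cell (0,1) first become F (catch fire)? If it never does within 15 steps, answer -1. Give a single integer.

Step 1: cell (0,1)='T' (+6 fires, +2 burnt)
Step 2: cell (0,1)='T' (+7 fires, +6 burnt)
Step 3: cell (0,1)='F' (+4 fires, +7 burnt)
  -> target ignites at step 3
Step 4: cell (0,1)='.' (+0 fires, +4 burnt)
  fire out at step 4

3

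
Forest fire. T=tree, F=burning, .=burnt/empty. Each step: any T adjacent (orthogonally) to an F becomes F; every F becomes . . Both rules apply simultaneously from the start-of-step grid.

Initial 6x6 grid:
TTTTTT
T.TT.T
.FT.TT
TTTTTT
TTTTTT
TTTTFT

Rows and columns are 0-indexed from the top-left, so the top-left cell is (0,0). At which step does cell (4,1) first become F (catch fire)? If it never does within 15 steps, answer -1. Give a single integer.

Step 1: cell (4,1)='T' (+5 fires, +2 burnt)
Step 2: cell (4,1)='F' (+8 fires, +5 burnt)
  -> target ignites at step 2
Step 3: cell (4,1)='.' (+8 fires, +8 burnt)
Step 4: cell (4,1)='.' (+4 fires, +8 burnt)
Step 5: cell (4,1)='.' (+3 fires, +4 burnt)
Step 6: cell (4,1)='.' (+2 fires, +3 burnt)
Step 7: cell (4,1)='.' (+0 fires, +2 burnt)
  fire out at step 7

2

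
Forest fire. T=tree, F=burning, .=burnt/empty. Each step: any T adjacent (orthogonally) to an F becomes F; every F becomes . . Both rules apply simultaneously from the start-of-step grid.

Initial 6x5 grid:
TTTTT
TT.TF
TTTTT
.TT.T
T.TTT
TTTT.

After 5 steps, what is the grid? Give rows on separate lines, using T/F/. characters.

Step 1: 3 trees catch fire, 1 burn out
  TTTTF
  TT.F.
  TTTTF
  .TT.T
  T.TTT
  TTTT.
Step 2: 3 trees catch fire, 3 burn out
  TTTF.
  TT...
  TTTF.
  .TT.F
  T.TTT
  TTTT.
Step 3: 3 trees catch fire, 3 burn out
  TTF..
  TT...
  TTF..
  .TT..
  T.TTF
  TTTT.
Step 4: 4 trees catch fire, 3 burn out
  TF...
  TT...
  TF...
  .TF..
  T.TF.
  TTTT.
Step 5: 6 trees catch fire, 4 burn out
  F....
  TF...
  F....
  .F...
  T.F..
  TTTF.

F....
TF...
F....
.F...
T.F..
TTTF.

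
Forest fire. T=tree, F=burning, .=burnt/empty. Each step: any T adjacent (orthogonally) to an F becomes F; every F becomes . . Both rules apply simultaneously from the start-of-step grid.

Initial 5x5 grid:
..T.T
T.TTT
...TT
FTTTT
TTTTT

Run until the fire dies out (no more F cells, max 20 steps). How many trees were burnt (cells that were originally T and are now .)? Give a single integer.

Step 1: +2 fires, +1 burnt (F count now 2)
Step 2: +2 fires, +2 burnt (F count now 2)
Step 3: +2 fires, +2 burnt (F count now 2)
Step 4: +3 fires, +2 burnt (F count now 3)
Step 5: +3 fires, +3 burnt (F count now 3)
Step 6: +2 fires, +3 burnt (F count now 2)
Step 7: +2 fires, +2 burnt (F count now 2)
Step 8: +0 fires, +2 burnt (F count now 0)
Fire out after step 8
Initially T: 17, now '.': 24
Total burnt (originally-T cells now '.'): 16

Answer: 16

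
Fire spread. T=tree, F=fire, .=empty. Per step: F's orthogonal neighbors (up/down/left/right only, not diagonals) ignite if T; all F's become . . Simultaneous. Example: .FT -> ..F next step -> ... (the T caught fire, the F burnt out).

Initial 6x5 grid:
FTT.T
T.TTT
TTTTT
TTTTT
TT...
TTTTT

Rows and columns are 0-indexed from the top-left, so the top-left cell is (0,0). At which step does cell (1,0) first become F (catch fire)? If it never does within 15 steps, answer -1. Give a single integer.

Step 1: cell (1,0)='F' (+2 fires, +1 burnt)
  -> target ignites at step 1
Step 2: cell (1,0)='.' (+2 fires, +2 burnt)
Step 3: cell (1,0)='.' (+3 fires, +2 burnt)
Step 4: cell (1,0)='.' (+4 fires, +3 burnt)
Step 5: cell (1,0)='.' (+5 fires, +4 burnt)
Step 6: cell (1,0)='.' (+4 fires, +5 burnt)
Step 7: cell (1,0)='.' (+2 fires, +4 burnt)
Step 8: cell (1,0)='.' (+1 fires, +2 burnt)
Step 9: cell (1,0)='.' (+1 fires, +1 burnt)
Step 10: cell (1,0)='.' (+0 fires, +1 burnt)
  fire out at step 10

1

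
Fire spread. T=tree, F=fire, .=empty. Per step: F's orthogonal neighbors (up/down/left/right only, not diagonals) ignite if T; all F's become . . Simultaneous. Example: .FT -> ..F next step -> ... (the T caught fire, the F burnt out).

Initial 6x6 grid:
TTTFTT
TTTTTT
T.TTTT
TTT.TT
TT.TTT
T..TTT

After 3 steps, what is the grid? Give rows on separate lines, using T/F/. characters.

Step 1: 3 trees catch fire, 1 burn out
  TTF.FT
  TTTFTT
  T.TTTT
  TTT.TT
  TT.TTT
  T..TTT
Step 2: 5 trees catch fire, 3 burn out
  TF...F
  TTF.FT
  T.TFTT
  TTT.TT
  TT.TTT
  T..TTT
Step 3: 5 trees catch fire, 5 burn out
  F.....
  TF...F
  T.F.FT
  TTT.TT
  TT.TTT
  T..TTT

F.....
TF...F
T.F.FT
TTT.TT
TT.TTT
T..TTT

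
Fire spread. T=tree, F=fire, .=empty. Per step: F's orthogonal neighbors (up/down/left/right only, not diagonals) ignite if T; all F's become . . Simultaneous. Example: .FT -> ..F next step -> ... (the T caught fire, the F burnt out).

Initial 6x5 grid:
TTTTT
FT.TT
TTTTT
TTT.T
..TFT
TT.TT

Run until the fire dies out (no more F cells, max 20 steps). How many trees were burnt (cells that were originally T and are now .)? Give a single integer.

Answer: 21

Derivation:
Step 1: +6 fires, +2 burnt (F count now 6)
Step 2: +6 fires, +6 burnt (F count now 6)
Step 3: +4 fires, +6 burnt (F count now 4)
Step 4: +3 fires, +4 burnt (F count now 3)
Step 5: +2 fires, +3 burnt (F count now 2)
Step 6: +0 fires, +2 burnt (F count now 0)
Fire out after step 6
Initially T: 23, now '.': 28
Total burnt (originally-T cells now '.'): 21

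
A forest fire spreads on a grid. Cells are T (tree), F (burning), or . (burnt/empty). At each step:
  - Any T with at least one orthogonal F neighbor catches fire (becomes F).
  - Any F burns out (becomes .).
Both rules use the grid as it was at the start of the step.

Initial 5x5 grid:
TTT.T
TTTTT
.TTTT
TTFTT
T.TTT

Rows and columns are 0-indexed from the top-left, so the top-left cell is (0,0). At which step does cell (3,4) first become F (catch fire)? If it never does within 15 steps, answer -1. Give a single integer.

Step 1: cell (3,4)='T' (+4 fires, +1 burnt)
Step 2: cell (3,4)='F' (+6 fires, +4 burnt)
  -> target ignites at step 2
Step 3: cell (3,4)='.' (+6 fires, +6 burnt)
Step 4: cell (3,4)='.' (+3 fires, +6 burnt)
Step 5: cell (3,4)='.' (+2 fires, +3 burnt)
Step 6: cell (3,4)='.' (+0 fires, +2 burnt)
  fire out at step 6

2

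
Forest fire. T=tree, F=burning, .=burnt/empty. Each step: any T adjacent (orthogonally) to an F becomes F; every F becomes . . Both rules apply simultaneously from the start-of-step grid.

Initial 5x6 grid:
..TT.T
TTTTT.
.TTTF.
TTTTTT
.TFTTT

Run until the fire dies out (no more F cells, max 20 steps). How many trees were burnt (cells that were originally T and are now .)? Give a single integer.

Answer: 20

Derivation:
Step 1: +6 fires, +2 burnt (F count now 6)
Step 2: +6 fires, +6 burnt (F count now 6)
Step 3: +5 fires, +6 burnt (F count now 5)
Step 4: +2 fires, +5 burnt (F count now 2)
Step 5: +1 fires, +2 burnt (F count now 1)
Step 6: +0 fires, +1 burnt (F count now 0)
Fire out after step 6
Initially T: 21, now '.': 29
Total burnt (originally-T cells now '.'): 20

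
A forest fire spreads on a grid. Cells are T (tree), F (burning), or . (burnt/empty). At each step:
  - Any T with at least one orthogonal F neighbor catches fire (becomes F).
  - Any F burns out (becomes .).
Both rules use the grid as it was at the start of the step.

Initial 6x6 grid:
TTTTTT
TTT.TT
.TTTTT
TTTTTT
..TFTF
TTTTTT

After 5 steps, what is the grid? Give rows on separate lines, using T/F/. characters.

Step 1: 6 trees catch fire, 2 burn out
  TTTTTT
  TTT.TT
  .TTTTT
  TTTFTF
  ..F.F.
  TTTFTF
Step 2: 6 trees catch fire, 6 burn out
  TTTTTT
  TTT.TT
  .TTFTF
  TTF.F.
  ......
  TTF.F.
Step 3: 5 trees catch fire, 6 burn out
  TTTTTT
  TTT.TF
  .TF.F.
  TF....
  ......
  TF....
Step 4: 6 trees catch fire, 5 burn out
  TTTTTF
  TTF.F.
  .F....
  F.....
  ......
  F.....
Step 5: 3 trees catch fire, 6 burn out
  TTFTF.
  TF....
  ......
  ......
  ......
  ......

TTFTF.
TF....
......
......
......
......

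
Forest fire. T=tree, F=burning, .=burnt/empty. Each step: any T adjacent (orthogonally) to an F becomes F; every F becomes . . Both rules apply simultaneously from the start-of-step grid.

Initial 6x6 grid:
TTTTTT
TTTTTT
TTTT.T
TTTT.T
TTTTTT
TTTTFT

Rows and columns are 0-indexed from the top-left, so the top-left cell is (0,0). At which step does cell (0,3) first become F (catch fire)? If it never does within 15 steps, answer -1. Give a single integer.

Step 1: cell (0,3)='T' (+3 fires, +1 burnt)
Step 2: cell (0,3)='T' (+3 fires, +3 burnt)
Step 3: cell (0,3)='T' (+4 fires, +3 burnt)
Step 4: cell (0,3)='T' (+5 fires, +4 burnt)
Step 5: cell (0,3)='T' (+5 fires, +5 burnt)
Step 6: cell (0,3)='F' (+6 fires, +5 burnt)
  -> target ignites at step 6
Step 7: cell (0,3)='.' (+4 fires, +6 burnt)
Step 8: cell (0,3)='.' (+2 fires, +4 burnt)
Step 9: cell (0,3)='.' (+1 fires, +2 burnt)
Step 10: cell (0,3)='.' (+0 fires, +1 burnt)
  fire out at step 10

6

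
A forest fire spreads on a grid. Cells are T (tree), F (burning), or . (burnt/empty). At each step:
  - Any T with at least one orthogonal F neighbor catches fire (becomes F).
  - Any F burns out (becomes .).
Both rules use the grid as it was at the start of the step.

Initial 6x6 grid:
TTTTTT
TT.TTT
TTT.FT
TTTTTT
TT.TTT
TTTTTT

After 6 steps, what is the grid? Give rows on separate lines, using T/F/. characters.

Step 1: 3 trees catch fire, 1 burn out
  TTTTTT
  TT.TFT
  TTT..F
  TTTTFT
  TT.TTT
  TTTTTT
Step 2: 6 trees catch fire, 3 burn out
  TTTTFT
  TT.F.F
  TTT...
  TTTF.F
  TT.TFT
  TTTTTT
Step 3: 6 trees catch fire, 6 burn out
  TTTF.F
  TT....
  TTT...
  TTF...
  TT.F.F
  TTTTFT
Step 4: 5 trees catch fire, 6 burn out
  TTF...
  TT....
  TTF...
  TF....
  TT....
  TTTF.F
Step 5: 5 trees catch fire, 5 burn out
  TF....
  TT....
  TF....
  F.....
  TF....
  TTF...
Step 6: 5 trees catch fire, 5 burn out
  F.....
  TF....
  F.....
  ......
  F.....
  TF....

F.....
TF....
F.....
......
F.....
TF....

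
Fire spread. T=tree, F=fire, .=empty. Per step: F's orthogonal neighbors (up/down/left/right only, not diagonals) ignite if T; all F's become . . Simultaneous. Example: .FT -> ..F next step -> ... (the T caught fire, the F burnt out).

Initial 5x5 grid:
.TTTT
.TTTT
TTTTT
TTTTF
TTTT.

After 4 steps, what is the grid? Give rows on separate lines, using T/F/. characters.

Step 1: 2 trees catch fire, 1 burn out
  .TTTT
  .TTTT
  TTTTF
  TTTF.
  TTTT.
Step 2: 4 trees catch fire, 2 burn out
  .TTTT
  .TTTF
  TTTF.
  TTF..
  TTTF.
Step 3: 5 trees catch fire, 4 burn out
  .TTTF
  .TTF.
  TTF..
  TF...
  TTF..
Step 4: 5 trees catch fire, 5 burn out
  .TTF.
  .TF..
  TF...
  F....
  TF...

.TTF.
.TF..
TF...
F....
TF...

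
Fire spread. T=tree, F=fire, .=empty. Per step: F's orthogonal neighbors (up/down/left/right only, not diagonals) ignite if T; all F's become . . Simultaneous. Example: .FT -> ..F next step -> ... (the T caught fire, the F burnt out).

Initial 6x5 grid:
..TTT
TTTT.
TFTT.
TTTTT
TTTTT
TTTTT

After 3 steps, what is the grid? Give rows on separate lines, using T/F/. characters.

Step 1: 4 trees catch fire, 1 burn out
  ..TTT
  TFTT.
  F.FT.
  TFTTT
  TTTTT
  TTTTT
Step 2: 6 trees catch fire, 4 burn out
  ..TTT
  F.FT.
  ...F.
  F.FTT
  TFTTT
  TTTTT
Step 3: 6 trees catch fire, 6 burn out
  ..FTT
  ...F.
  .....
  ...FT
  F.FTT
  TFTTT

..FTT
...F.
.....
...FT
F.FTT
TFTTT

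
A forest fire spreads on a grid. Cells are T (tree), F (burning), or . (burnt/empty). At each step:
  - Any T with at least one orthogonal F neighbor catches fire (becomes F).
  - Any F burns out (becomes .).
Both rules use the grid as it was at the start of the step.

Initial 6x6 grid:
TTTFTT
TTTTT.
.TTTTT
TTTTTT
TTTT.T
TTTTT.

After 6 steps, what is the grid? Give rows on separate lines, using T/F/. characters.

Step 1: 3 trees catch fire, 1 burn out
  TTF.FT
  TTTFT.
  .TTTTT
  TTTTTT
  TTTT.T
  TTTTT.
Step 2: 5 trees catch fire, 3 burn out
  TF...F
  TTF.F.
  .TTFTT
  TTTTTT
  TTTT.T
  TTTTT.
Step 3: 5 trees catch fire, 5 burn out
  F.....
  TF....
  .TF.FT
  TTTFTT
  TTTT.T
  TTTTT.
Step 4: 6 trees catch fire, 5 burn out
  ......
  F.....
  .F...F
  TTF.FT
  TTTF.T
  TTTTT.
Step 5: 4 trees catch fire, 6 burn out
  ......
  ......
  ......
  TF...F
  TTF..T
  TTTFT.
Step 6: 5 trees catch fire, 4 burn out
  ......
  ......
  ......
  F.....
  TF...F
  TTF.F.

......
......
......
F.....
TF...F
TTF.F.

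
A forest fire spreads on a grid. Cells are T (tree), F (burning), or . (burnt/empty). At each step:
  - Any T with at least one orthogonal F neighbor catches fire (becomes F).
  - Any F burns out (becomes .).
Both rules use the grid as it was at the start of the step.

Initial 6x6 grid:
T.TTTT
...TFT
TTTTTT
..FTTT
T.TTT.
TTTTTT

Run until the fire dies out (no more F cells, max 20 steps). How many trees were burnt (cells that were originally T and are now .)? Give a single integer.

Step 1: +7 fires, +2 burnt (F count now 7)
Step 2: +8 fires, +7 burnt (F count now 8)
Step 3: +6 fires, +8 burnt (F count now 6)
Step 4: +2 fires, +6 burnt (F count now 2)
Step 5: +2 fires, +2 burnt (F count now 2)
Step 6: +0 fires, +2 burnt (F count now 0)
Fire out after step 6
Initially T: 26, now '.': 35
Total burnt (originally-T cells now '.'): 25

Answer: 25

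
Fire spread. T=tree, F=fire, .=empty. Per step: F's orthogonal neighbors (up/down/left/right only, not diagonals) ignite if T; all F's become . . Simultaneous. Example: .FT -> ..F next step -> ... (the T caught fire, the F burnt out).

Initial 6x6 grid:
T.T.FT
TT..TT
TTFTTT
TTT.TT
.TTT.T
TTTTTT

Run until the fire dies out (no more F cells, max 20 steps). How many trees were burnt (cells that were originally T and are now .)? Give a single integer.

Answer: 26

Derivation:
Step 1: +5 fires, +2 burnt (F count now 5)
Step 2: +6 fires, +5 burnt (F count now 6)
Step 3: +7 fires, +6 burnt (F count now 7)
Step 4: +4 fires, +7 burnt (F count now 4)
Step 5: +3 fires, +4 burnt (F count now 3)
Step 6: +1 fires, +3 burnt (F count now 1)
Step 7: +0 fires, +1 burnt (F count now 0)
Fire out after step 7
Initially T: 27, now '.': 35
Total burnt (originally-T cells now '.'): 26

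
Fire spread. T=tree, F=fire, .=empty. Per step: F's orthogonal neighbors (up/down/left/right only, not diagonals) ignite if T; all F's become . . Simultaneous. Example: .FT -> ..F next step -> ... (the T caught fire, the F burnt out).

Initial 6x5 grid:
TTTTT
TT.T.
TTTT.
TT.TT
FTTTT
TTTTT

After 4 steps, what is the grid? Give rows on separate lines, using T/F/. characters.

Step 1: 3 trees catch fire, 1 burn out
  TTTTT
  TT.T.
  TTTT.
  FT.TT
  .FTTT
  FTTTT
Step 2: 4 trees catch fire, 3 burn out
  TTTTT
  TT.T.
  FTTT.
  .F.TT
  ..FTT
  .FTTT
Step 3: 4 trees catch fire, 4 burn out
  TTTTT
  FT.T.
  .FTT.
  ...TT
  ...FT
  ..FTT
Step 4: 6 trees catch fire, 4 burn out
  FTTTT
  .F.T.
  ..FT.
  ...FT
  ....F
  ...FT

FTTTT
.F.T.
..FT.
...FT
....F
...FT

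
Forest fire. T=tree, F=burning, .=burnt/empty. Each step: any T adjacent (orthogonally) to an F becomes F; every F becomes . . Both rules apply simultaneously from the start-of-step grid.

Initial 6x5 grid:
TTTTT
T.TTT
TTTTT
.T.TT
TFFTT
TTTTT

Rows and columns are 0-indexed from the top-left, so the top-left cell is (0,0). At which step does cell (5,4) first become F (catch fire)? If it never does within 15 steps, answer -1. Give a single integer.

Step 1: cell (5,4)='T' (+5 fires, +2 burnt)
Step 2: cell (5,4)='T' (+5 fires, +5 burnt)
Step 3: cell (5,4)='F' (+5 fires, +5 burnt)
  -> target ignites at step 3
Step 4: cell (5,4)='.' (+4 fires, +5 burnt)
Step 5: cell (5,4)='.' (+4 fires, +4 burnt)
Step 6: cell (5,4)='.' (+2 fires, +4 burnt)
Step 7: cell (5,4)='.' (+0 fires, +2 burnt)
  fire out at step 7

3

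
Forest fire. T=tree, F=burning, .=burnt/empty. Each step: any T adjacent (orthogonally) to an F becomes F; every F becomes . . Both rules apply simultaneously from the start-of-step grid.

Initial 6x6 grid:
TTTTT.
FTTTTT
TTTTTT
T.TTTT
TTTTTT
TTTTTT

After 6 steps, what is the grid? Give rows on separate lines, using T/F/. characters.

Step 1: 3 trees catch fire, 1 burn out
  FTTTT.
  .FTTTT
  FTTTTT
  T.TTTT
  TTTTTT
  TTTTTT
Step 2: 4 trees catch fire, 3 burn out
  .FTTT.
  ..FTTT
  .FTTTT
  F.TTTT
  TTTTTT
  TTTTTT
Step 3: 4 trees catch fire, 4 burn out
  ..FTT.
  ...FTT
  ..FTTT
  ..TTTT
  FTTTTT
  TTTTTT
Step 4: 6 trees catch fire, 4 burn out
  ...FT.
  ....FT
  ...FTT
  ..FTTT
  .FTTTT
  FTTTTT
Step 5: 6 trees catch fire, 6 burn out
  ....F.
  .....F
  ....FT
  ...FTT
  ..FTTT
  .FTTTT
Step 6: 4 trees catch fire, 6 burn out
  ......
  ......
  .....F
  ....FT
  ...FTT
  ..FTTT

......
......
.....F
....FT
...FTT
..FTTT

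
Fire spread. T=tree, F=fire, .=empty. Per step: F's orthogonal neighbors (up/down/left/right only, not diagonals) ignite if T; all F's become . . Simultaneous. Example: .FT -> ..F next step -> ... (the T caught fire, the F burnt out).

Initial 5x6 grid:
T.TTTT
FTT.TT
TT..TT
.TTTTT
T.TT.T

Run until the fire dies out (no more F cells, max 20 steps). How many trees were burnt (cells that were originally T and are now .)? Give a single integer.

Answer: 21

Derivation:
Step 1: +3 fires, +1 burnt (F count now 3)
Step 2: +2 fires, +3 burnt (F count now 2)
Step 3: +2 fires, +2 burnt (F count now 2)
Step 4: +2 fires, +2 burnt (F count now 2)
Step 5: +3 fires, +2 burnt (F count now 3)
Step 6: +4 fires, +3 burnt (F count now 4)
Step 7: +3 fires, +4 burnt (F count now 3)
Step 8: +2 fires, +3 burnt (F count now 2)
Step 9: +0 fires, +2 burnt (F count now 0)
Fire out after step 9
Initially T: 22, now '.': 29
Total burnt (originally-T cells now '.'): 21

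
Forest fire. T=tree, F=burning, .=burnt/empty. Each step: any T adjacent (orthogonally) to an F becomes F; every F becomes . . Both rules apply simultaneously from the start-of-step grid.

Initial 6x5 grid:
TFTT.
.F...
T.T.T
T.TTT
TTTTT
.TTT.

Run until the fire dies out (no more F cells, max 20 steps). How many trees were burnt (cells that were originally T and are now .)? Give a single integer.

Step 1: +2 fires, +2 burnt (F count now 2)
Step 2: +1 fires, +2 burnt (F count now 1)
Step 3: +0 fires, +1 burnt (F count now 0)
Fire out after step 3
Initially T: 18, now '.': 15
Total burnt (originally-T cells now '.'): 3

Answer: 3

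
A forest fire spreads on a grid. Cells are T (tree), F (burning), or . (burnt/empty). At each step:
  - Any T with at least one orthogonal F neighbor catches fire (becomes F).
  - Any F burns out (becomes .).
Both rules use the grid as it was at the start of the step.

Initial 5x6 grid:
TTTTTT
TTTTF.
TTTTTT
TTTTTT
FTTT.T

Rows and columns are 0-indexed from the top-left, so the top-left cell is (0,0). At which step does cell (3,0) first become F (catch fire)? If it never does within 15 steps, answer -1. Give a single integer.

Step 1: cell (3,0)='F' (+5 fires, +2 burnt)
  -> target ignites at step 1
Step 2: cell (3,0)='.' (+9 fires, +5 burnt)
Step 3: cell (3,0)='.' (+9 fires, +9 burnt)
Step 4: cell (3,0)='.' (+3 fires, +9 burnt)
Step 5: cell (3,0)='.' (+0 fires, +3 burnt)
  fire out at step 5

1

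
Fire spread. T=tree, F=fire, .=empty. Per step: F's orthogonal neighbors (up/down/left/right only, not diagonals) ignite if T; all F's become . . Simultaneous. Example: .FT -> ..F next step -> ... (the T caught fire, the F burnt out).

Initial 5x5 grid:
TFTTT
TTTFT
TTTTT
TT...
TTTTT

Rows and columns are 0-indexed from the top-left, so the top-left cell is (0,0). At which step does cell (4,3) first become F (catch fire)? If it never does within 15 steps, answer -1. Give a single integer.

Step 1: cell (4,3)='T' (+7 fires, +2 burnt)
Step 2: cell (4,3)='T' (+5 fires, +7 burnt)
Step 3: cell (4,3)='T' (+2 fires, +5 burnt)
Step 4: cell (4,3)='T' (+2 fires, +2 burnt)
Step 5: cell (4,3)='T' (+2 fires, +2 burnt)
Step 6: cell (4,3)='F' (+1 fires, +2 burnt)
  -> target ignites at step 6
Step 7: cell (4,3)='.' (+1 fires, +1 burnt)
Step 8: cell (4,3)='.' (+0 fires, +1 burnt)
  fire out at step 8

6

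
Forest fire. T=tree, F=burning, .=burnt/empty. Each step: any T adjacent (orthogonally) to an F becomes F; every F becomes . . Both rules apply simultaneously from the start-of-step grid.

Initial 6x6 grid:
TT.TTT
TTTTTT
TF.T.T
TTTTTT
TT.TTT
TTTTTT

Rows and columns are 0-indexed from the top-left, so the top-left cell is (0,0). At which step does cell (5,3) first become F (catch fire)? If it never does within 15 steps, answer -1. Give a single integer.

Step 1: cell (5,3)='T' (+3 fires, +1 burnt)
Step 2: cell (5,3)='T' (+6 fires, +3 burnt)
Step 3: cell (5,3)='T' (+5 fires, +6 burnt)
Step 4: cell (5,3)='T' (+7 fires, +5 burnt)
Step 5: cell (5,3)='F' (+5 fires, +7 burnt)
  -> target ignites at step 5
Step 6: cell (5,3)='.' (+4 fires, +5 burnt)
Step 7: cell (5,3)='.' (+1 fires, +4 burnt)
Step 8: cell (5,3)='.' (+0 fires, +1 burnt)
  fire out at step 8

5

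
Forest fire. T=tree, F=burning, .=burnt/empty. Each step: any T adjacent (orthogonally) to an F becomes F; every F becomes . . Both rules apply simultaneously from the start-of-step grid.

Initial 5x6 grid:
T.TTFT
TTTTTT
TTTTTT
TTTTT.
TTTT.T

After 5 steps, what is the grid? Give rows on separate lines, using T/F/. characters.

Step 1: 3 trees catch fire, 1 burn out
  T.TF.F
  TTTTFT
  TTTTTT
  TTTTT.
  TTTT.T
Step 2: 4 trees catch fire, 3 burn out
  T.F...
  TTTF.F
  TTTTFT
  TTTTT.
  TTTT.T
Step 3: 4 trees catch fire, 4 burn out
  T.....
  TTF...
  TTTF.F
  TTTTF.
  TTTT.T
Step 4: 3 trees catch fire, 4 burn out
  T.....
  TF....
  TTF...
  TTTF..
  TTTT.T
Step 5: 4 trees catch fire, 3 burn out
  T.....
  F.....
  TF....
  TTF...
  TTTF.T

T.....
F.....
TF....
TTF...
TTTF.T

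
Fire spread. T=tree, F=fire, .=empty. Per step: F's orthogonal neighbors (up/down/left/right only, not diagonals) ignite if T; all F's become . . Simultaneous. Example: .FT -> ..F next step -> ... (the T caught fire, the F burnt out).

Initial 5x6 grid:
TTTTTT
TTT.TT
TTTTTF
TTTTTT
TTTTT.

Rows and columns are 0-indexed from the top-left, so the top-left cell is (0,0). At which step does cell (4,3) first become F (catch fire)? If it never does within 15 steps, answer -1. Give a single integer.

Step 1: cell (4,3)='T' (+3 fires, +1 burnt)
Step 2: cell (4,3)='T' (+4 fires, +3 burnt)
Step 3: cell (4,3)='T' (+4 fires, +4 burnt)
Step 4: cell (4,3)='F' (+5 fires, +4 burnt)
  -> target ignites at step 4
Step 5: cell (4,3)='.' (+5 fires, +5 burnt)
Step 6: cell (4,3)='.' (+4 fires, +5 burnt)
Step 7: cell (4,3)='.' (+2 fires, +4 burnt)
Step 8: cell (4,3)='.' (+0 fires, +2 burnt)
  fire out at step 8

4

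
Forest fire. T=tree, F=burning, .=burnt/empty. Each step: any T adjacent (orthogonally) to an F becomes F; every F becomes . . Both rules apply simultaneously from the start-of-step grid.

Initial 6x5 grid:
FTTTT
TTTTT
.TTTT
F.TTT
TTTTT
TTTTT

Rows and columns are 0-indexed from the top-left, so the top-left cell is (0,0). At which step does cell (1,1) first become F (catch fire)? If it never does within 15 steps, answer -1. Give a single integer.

Step 1: cell (1,1)='T' (+3 fires, +2 burnt)
Step 2: cell (1,1)='F' (+4 fires, +3 burnt)
  -> target ignites at step 2
Step 3: cell (1,1)='.' (+5 fires, +4 burnt)
Step 4: cell (1,1)='.' (+6 fires, +5 burnt)
Step 5: cell (1,1)='.' (+5 fires, +6 burnt)
Step 6: cell (1,1)='.' (+3 fires, +5 burnt)
Step 7: cell (1,1)='.' (+0 fires, +3 burnt)
  fire out at step 7

2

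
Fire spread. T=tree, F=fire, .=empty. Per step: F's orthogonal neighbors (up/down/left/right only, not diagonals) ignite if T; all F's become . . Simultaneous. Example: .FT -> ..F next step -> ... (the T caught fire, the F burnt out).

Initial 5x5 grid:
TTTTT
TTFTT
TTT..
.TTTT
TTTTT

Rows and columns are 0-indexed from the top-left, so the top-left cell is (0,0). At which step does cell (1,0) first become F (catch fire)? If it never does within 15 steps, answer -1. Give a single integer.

Step 1: cell (1,0)='T' (+4 fires, +1 burnt)
Step 2: cell (1,0)='F' (+6 fires, +4 burnt)
  -> target ignites at step 2
Step 3: cell (1,0)='.' (+6 fires, +6 burnt)
Step 4: cell (1,0)='.' (+3 fires, +6 burnt)
Step 5: cell (1,0)='.' (+2 fires, +3 burnt)
Step 6: cell (1,0)='.' (+0 fires, +2 burnt)
  fire out at step 6

2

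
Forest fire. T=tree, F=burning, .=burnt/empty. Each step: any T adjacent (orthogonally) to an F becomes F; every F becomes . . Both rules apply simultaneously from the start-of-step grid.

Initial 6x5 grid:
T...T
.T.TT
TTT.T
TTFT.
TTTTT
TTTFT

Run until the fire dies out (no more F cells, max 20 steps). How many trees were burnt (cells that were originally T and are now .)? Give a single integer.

Answer: 16

Derivation:
Step 1: +7 fires, +2 burnt (F count now 7)
Step 2: +5 fires, +7 burnt (F count now 5)
Step 3: +4 fires, +5 burnt (F count now 4)
Step 4: +0 fires, +4 burnt (F count now 0)
Fire out after step 4
Initially T: 21, now '.': 25
Total burnt (originally-T cells now '.'): 16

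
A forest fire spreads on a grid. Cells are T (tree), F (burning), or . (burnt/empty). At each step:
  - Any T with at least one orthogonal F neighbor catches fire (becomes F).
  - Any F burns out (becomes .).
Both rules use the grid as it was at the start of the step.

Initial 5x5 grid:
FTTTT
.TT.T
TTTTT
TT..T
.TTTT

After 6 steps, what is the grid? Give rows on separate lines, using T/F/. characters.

Step 1: 1 trees catch fire, 1 burn out
  .FTTT
  .TT.T
  TTTTT
  TT..T
  .TTTT
Step 2: 2 trees catch fire, 1 burn out
  ..FTT
  .FT.T
  TTTTT
  TT..T
  .TTTT
Step 3: 3 trees catch fire, 2 burn out
  ...FT
  ..F.T
  TFTTT
  TT..T
  .TTTT
Step 4: 4 trees catch fire, 3 burn out
  ....F
  ....T
  F.FTT
  TF..T
  .TTTT
Step 5: 4 trees catch fire, 4 burn out
  .....
  ....F
  ...FT
  F...T
  .FTTT
Step 6: 2 trees catch fire, 4 burn out
  .....
  .....
  ....F
  ....T
  ..FTT

.....
.....
....F
....T
..FTT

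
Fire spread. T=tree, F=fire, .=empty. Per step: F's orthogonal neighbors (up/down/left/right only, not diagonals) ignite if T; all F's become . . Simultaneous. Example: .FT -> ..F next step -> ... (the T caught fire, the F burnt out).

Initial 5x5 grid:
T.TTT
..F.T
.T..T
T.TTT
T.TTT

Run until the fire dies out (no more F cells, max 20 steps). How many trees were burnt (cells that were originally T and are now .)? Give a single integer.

Step 1: +1 fires, +1 burnt (F count now 1)
Step 2: +1 fires, +1 burnt (F count now 1)
Step 3: +1 fires, +1 burnt (F count now 1)
Step 4: +1 fires, +1 burnt (F count now 1)
Step 5: +1 fires, +1 burnt (F count now 1)
Step 6: +1 fires, +1 burnt (F count now 1)
Step 7: +2 fires, +1 burnt (F count now 2)
Step 8: +2 fires, +2 burnt (F count now 2)
Step 9: +1 fires, +2 burnt (F count now 1)
Step 10: +0 fires, +1 burnt (F count now 0)
Fire out after step 10
Initially T: 15, now '.': 21
Total burnt (originally-T cells now '.'): 11

Answer: 11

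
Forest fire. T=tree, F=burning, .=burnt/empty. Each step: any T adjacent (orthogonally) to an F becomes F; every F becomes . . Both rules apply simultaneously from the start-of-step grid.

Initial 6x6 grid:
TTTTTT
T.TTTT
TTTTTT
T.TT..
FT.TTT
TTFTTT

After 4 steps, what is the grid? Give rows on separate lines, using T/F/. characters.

Step 1: 5 trees catch fire, 2 burn out
  TTTTTT
  T.TTTT
  TTTTTT
  F.TT..
  .F.TTT
  FF.FTT
Step 2: 3 trees catch fire, 5 burn out
  TTTTTT
  T.TTTT
  FTTTTT
  ..TT..
  ...FTT
  ....FT
Step 3: 5 trees catch fire, 3 burn out
  TTTTTT
  F.TTTT
  .FTTTT
  ..TF..
  ....FT
  .....F
Step 4: 5 trees catch fire, 5 burn out
  FTTTTT
  ..TTTT
  ..FFTT
  ..F...
  .....F
  ......

FTTTTT
..TTTT
..FFTT
..F...
.....F
......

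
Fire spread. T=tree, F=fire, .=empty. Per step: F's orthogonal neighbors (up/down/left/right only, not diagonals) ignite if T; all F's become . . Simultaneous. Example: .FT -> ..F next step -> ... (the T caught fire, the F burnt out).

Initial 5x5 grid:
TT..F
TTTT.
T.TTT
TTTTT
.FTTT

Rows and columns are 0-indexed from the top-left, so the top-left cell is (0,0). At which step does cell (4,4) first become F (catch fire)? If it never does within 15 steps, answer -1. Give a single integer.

Step 1: cell (4,4)='T' (+2 fires, +2 burnt)
Step 2: cell (4,4)='T' (+3 fires, +2 burnt)
Step 3: cell (4,4)='F' (+4 fires, +3 burnt)
  -> target ignites at step 3
Step 4: cell (4,4)='.' (+4 fires, +4 burnt)
Step 5: cell (4,4)='.' (+4 fires, +4 burnt)
Step 6: cell (4,4)='.' (+1 fires, +4 burnt)
Step 7: cell (4,4)='.' (+0 fires, +1 burnt)
  fire out at step 7

3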